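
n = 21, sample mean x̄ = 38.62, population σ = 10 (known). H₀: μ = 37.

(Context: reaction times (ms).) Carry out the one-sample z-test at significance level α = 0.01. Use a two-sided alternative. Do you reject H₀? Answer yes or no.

reject H₀: no

SE = σ/√n = 10/√21 = 2.1822
z = (x̄−μ₀)/SE = (38.62−37)/2.1822 = 0.7424
p-value (two-sided) = 0.45786
At α=0.01: p ≥ α → fail to reject H₀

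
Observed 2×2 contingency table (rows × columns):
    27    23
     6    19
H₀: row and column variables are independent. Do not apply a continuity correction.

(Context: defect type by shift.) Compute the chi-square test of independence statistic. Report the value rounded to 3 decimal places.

Row totals [50, 25], col totals [33, 42], n=75
χ² = (27−22.00)²/22.00 + (23−28.00)²/28.00 + (6−11.00)²/11.00 + (19−14.00)²/14.00 = 6.0877
df = 1

test statistic = 6.088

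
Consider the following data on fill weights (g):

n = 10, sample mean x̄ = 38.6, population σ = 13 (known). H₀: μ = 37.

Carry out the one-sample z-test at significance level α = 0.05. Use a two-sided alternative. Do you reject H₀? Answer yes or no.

reject H₀: no

SE = σ/√n = 13/√10 = 4.1110
z = (x̄−μ₀)/SE = (38.6−37)/4.1110 = 0.3892
p-value (two-sided) = 0.69713
At α=0.05: p ≥ α → fail to reject H₀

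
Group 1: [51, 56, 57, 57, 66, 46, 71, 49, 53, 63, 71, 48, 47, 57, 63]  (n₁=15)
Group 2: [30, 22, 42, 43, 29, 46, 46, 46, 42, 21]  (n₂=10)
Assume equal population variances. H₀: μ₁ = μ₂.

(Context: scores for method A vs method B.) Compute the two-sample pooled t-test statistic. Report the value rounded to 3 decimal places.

test statistic = 5.491

x̄₁=57.000, s₁=8.298, n₁=15
x̄₂=36.700, s₂=10.122, n₂=10
s_p² = [14·8.298² + 9·10.122²]/23 = 82.0043
SE = √(s_p²·(1/15+1/10)) = 3.6969
t = (57.000−36.700)/3.6969 = 5.4910
df = 23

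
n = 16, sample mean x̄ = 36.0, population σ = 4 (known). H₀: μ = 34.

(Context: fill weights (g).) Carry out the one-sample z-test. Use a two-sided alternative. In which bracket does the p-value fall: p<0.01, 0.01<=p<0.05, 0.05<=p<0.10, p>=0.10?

SE = σ/√n = 4/√16 = 1.0000
z = (x̄−μ₀)/SE = (36.0−34)/1.0000 = 2.0000
p-value (two-sided) = 0.04550
→ bracket: 0.01<=p<0.05

p-value bracket: 0.01<=p<0.05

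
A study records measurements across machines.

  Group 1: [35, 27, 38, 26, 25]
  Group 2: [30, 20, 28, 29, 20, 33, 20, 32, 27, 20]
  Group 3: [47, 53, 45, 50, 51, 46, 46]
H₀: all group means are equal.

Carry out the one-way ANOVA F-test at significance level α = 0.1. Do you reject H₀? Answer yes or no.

Group means [30.20, 25.90, 48.29], grand mean 34.000
SSB = Σnᵢ(x̄ᵢ−x̄)² = 2156.871; SSW = ΣΣ(x−x̄ᵢ)² = 453.129
MSB = 2156.871/2 = 1078.4357; MSW = 453.129/19 = 23.8489
F = MSB/MSW = 45.2196
df = (2, 19)
p-value (upper-tail) = 0.00000
At α=0.1: p < α → reject H₀

reject H₀: yes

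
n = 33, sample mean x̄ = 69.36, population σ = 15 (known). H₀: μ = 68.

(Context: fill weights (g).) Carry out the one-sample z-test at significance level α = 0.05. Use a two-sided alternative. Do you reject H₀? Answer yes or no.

reject H₀: no

SE = σ/√n = 15/√33 = 2.6112
z = (x̄−μ₀)/SE = (69.36−68)/2.6112 = 0.5208
p-value (two-sided) = 0.60248
At α=0.05: p ≥ α → fail to reject H₀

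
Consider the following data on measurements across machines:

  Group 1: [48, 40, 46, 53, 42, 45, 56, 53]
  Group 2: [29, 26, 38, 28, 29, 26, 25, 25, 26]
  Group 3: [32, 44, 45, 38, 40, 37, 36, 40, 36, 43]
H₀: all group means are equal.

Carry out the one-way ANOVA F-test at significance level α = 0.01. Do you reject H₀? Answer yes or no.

reject H₀: yes

Group means [47.88, 28.00, 39.10], grand mean 38.000
SSB = Σnᵢ(x̄ᵢ−x̄)² = 1692.225; SSW = ΣΣ(x−x̄ᵢ)² = 509.775
MSB = 1692.225/2 = 846.1125; MSW = 509.775/24 = 21.2406
F = MSB/MSW = 39.8346
df = (2, 24)
p-value (upper-tail) = 0.00000
At α=0.01: p < α → reject H₀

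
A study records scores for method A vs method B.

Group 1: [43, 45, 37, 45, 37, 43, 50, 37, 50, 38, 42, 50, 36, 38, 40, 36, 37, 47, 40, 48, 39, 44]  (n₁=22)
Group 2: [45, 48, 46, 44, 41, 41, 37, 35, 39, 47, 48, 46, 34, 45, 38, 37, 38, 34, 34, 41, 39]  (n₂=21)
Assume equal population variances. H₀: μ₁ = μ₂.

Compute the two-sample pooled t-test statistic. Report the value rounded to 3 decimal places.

test statistic = 0.744

x̄₁=41.909, s₁=4.869, n₁=22
x̄₂=40.810, s₂=4.823, n₂=21
s_p² = [21·4.869² + 20·4.823²]/41 = 23.4892
SE = √(s_p²·(1/22+1/21)) = 1.4786
t = (41.909−40.810)/1.4786 = 0.7437
df = 41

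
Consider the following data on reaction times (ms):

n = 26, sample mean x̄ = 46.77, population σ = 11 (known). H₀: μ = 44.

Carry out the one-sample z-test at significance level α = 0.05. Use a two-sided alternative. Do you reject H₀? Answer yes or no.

reject H₀: no

SE = σ/√n = 11/√26 = 2.1573
z = (x̄−μ₀)/SE = (46.77−44)/2.1573 = 1.2840
p-value (two-sided) = 0.19913
At α=0.05: p ≥ α → fail to reject H₀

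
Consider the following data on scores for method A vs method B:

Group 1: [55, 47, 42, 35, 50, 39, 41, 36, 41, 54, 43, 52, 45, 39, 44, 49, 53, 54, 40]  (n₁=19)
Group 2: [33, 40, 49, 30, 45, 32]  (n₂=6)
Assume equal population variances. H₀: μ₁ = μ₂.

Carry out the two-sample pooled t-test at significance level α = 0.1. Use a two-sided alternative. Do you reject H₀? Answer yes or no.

reject H₀: yes

x̄₁=45.211, s₁=6.425, n₁=19
x̄₂=38.167, s₂=7.731, n₂=6
s_p² = [18·6.425² + 5·7.731²]/23 = 45.3040
SE = √(s_p²·(1/19+1/6)) = 3.1520
t = (45.211−38.167)/3.1520 = 2.2347
df = 23
p-value (two-sided) = 0.03544
At α=0.1: p < α → reject H₀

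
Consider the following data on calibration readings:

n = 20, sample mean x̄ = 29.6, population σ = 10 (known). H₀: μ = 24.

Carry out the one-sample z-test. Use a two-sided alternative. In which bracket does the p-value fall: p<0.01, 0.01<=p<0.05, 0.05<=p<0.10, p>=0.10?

p-value bracket: 0.01<=p<0.05

SE = σ/√n = 10/√20 = 2.2361
z = (x̄−μ₀)/SE = (29.6−24)/2.2361 = 2.5044
p-value (two-sided) = 0.01227
→ bracket: 0.01<=p<0.05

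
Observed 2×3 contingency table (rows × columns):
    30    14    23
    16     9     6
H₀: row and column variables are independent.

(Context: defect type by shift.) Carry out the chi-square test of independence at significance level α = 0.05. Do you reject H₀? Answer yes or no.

reject H₀: no

Row totals [67, 31], col totals [46, 23, 29], n=98
χ² = (30−31.45)²/31.45 + (14−15.72)²/15.72 + (23−19.83)²/19.83 + (16−14.55)²/14.55 + (9−7.28)²/7.28 + (6−9.17)²/9.17 = 2.4147
df = 2
p-value (upper-tail) = 0.29899
At α=0.05: p ≥ α → fail to reject H₀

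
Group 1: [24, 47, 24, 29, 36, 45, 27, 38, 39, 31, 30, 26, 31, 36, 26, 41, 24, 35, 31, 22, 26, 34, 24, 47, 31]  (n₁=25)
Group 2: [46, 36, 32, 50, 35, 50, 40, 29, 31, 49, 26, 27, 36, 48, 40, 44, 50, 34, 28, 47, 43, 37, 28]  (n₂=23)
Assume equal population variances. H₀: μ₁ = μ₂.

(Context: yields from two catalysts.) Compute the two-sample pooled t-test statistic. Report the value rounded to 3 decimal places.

test statistic = -2.792

x̄₁=32.160, s₁=7.459, n₁=25
x̄₂=38.522, s₂=8.328, n₂=23
s_p² = [24·7.459² + 22·8.328²]/46 = 62.1978
SE = √(s_p²·(1/25+1/23)) = 2.2786
t = (32.160−38.522)/2.2786 = -2.7919
df = 46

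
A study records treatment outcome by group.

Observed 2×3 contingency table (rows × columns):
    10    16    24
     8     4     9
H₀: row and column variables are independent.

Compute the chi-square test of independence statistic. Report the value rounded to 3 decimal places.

Row totals [50, 21], col totals [18, 20, 33], n=71
χ² = (10−12.68)²/12.68 + (16−14.08)²/14.08 + (24−23.24)²/23.24 + (8−5.32)²/5.32 + (4−5.92)²/5.92 + (9−9.76)²/9.76 = 2.8750
df = 2

test statistic = 2.875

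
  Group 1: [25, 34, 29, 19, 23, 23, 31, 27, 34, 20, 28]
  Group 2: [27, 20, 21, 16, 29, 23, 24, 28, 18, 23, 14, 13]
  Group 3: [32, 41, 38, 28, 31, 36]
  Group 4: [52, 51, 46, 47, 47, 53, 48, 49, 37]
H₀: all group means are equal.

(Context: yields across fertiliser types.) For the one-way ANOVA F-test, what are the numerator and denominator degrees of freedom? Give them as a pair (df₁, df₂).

k = 4 groups, N = 38 total
df = (k−1, N−k) = (4−1, 38−4) = (3, 34)

degrees of freedom = [3, 34]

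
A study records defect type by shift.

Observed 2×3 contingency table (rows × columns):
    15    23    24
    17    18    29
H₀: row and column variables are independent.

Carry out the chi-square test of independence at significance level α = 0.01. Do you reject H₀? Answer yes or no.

reject H₀: no

Row totals [62, 64], col totals [32, 41, 53], n=126
χ² = (15−15.75)²/15.75 + (23−20.17)²/20.17 + (24−26.08)²/26.08 + (17−16.25)²/16.25 + (18−20.83)²/20.83 + (29−26.92)²/26.92 = 1.1750
df = 2
p-value (upper-tail) = 0.55571
At α=0.01: p ≥ α → fail to reject H₀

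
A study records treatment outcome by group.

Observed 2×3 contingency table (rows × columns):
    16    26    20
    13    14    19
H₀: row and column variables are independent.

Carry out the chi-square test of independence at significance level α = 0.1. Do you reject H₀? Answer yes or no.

Row totals [62, 46], col totals [29, 40, 39], n=108
χ² = (16−16.65)²/16.65 + (26−22.96)²/22.96 + (20−22.39)²/22.39 + (13−12.35)²/12.35 + (14−17.04)²/17.04 + (19−16.61)²/16.61 = 1.6007
df = 2
p-value (upper-tail) = 0.44916
At α=0.1: p ≥ α → fail to reject H₀

reject H₀: no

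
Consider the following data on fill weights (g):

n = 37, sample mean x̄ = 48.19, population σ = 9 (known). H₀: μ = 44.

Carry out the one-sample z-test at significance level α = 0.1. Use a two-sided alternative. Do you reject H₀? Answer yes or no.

SE = σ/√n = 9/√37 = 1.4796
z = (x̄−μ₀)/SE = (48.19−44)/1.4796 = 2.8319
p-value (two-sided) = 0.00463
At α=0.1: p < α → reject H₀

reject H₀: yes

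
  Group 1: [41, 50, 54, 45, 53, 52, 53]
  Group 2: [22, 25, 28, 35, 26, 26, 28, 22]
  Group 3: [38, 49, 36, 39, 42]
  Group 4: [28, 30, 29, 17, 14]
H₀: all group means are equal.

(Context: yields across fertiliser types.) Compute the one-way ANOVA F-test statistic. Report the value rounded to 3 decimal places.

test statistic = 34.437

Group means [49.71, 26.50, 40.80, 23.60], grand mean 35.280
SSB = Σnᵢ(x̄ᵢ−x̄)² = 2909.611; SSW = ΣΣ(x−x̄ᵢ)² = 591.429
MSB = 2909.611/3 = 969.8705; MSW = 591.429/21 = 28.1633
F = MSB/MSW = 34.4374
df = (3, 21)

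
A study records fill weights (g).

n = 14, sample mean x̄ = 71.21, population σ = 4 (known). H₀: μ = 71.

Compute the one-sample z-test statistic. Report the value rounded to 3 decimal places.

test statistic = 0.196

SE = σ/√n = 4/√14 = 1.0690
z = (x̄−μ₀)/SE = (71.21−71)/1.0690 = 0.1964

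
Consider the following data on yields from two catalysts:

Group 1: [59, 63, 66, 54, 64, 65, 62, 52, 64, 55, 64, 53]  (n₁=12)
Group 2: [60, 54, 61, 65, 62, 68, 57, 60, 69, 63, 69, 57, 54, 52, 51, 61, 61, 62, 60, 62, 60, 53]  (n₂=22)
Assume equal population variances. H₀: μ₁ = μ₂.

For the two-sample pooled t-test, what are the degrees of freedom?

degrees of freedom = 32

df = n₁ + n₂ − 2 = 12 + 22 − 2 = 32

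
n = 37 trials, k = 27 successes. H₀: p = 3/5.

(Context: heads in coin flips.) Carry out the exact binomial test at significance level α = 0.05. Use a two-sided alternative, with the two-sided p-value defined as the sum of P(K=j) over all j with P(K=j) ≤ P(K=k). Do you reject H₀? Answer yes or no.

reject H₀: no

Exact binomial: n=37, k=27, p₀=3/5=0.6000
P(X=j) = C(n,j)·p₀^j·(1−p₀)^(n−j); p = Σ P(X=j) over j with P(X=j) ≤ P(X=27)
p-value (two-sided) = 0.13082
At α=0.05: p ≥ α → fail to reject H₀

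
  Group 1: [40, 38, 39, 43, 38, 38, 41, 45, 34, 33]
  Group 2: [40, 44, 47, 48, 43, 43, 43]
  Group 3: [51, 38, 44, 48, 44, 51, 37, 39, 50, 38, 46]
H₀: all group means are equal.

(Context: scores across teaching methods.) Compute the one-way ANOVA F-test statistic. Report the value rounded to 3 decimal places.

Group means [38.90, 44.00, 44.18], grand mean 42.250
SSB = Σnᵢ(x̄ᵢ−x̄)² = 174.714; SSW = ΣΣ(x−x̄ᵢ)² = 464.536
MSB = 174.714/2 = 87.3568; MSW = 464.536/25 = 18.5815
F = MSB/MSW = 4.7013
df = (2, 25)

test statistic = 4.701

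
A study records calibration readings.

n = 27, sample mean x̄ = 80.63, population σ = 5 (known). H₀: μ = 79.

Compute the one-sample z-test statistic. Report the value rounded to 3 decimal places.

test statistic = 1.694

SE = σ/√n = 5/√27 = 0.9623
z = (x̄−μ₀)/SE = (80.63−79)/0.9623 = 1.6939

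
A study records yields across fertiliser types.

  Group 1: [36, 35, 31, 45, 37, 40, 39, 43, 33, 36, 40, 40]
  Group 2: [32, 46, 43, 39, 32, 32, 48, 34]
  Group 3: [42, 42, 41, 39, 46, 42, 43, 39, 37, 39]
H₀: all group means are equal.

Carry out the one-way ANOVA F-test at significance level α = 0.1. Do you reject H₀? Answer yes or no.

reject H₀: no

Group means [37.92, 38.25, 41.00], grand mean 39.033
SSB = Σnᵢ(x̄ᵢ−x̄)² = 58.550; SSW = ΣΣ(x−x̄ᵢ)² = 552.417
MSB = 58.550/2 = 29.2750; MSW = 552.417/27 = 20.4599
F = MSB/MSW = 1.4308
df = (2, 27)
p-value (upper-tail) = 0.25666
At α=0.1: p ≥ α → fail to reject H₀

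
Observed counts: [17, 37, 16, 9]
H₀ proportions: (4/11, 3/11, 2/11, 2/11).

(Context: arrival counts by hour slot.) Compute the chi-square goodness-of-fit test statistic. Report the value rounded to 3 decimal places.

test statistic = 18.062

n = 79; E_i = n·p_i = [28.73, 21.55, 14.36, 14.36]
χ² = (17−28.73)²/28.73 + (37−21.55)²/21.55 + (16−14.36)²/14.36 + (9−14.36)²/14.36 = 18.0622
df = 3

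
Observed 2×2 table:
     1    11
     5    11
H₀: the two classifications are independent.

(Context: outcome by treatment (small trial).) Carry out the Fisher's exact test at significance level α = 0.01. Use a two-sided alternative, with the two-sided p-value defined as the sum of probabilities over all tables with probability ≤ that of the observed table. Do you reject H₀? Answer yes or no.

Margins: r₁=12, r₂=16, c₁=6, c₂=22, n=28
p_obs = C(12,1)·C(16,5)/C(28,6); sum pmf over tables with pmf ≤ p_obs
p-value (two-sided) = 0.19648
At α=0.01: p ≥ α → fail to reject H₀

reject H₀: no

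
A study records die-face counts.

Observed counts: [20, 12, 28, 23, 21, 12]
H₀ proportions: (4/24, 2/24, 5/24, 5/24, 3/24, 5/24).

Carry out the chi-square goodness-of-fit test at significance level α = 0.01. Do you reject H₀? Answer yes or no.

reject H₀: no

n = 116; E_i = n·p_i = [19.33, 9.67, 24.17, 24.17, 14.50, 24.17]
χ² = (20−19.33)²/19.33 + (12−9.67)²/9.67 + (28−24.17)²/24.17 + (23−24.17)²/24.17 + (21−14.50)²/14.50 + (12−24.17)²/24.17 = 10.2897
df = 5
p-value (upper-tail) = 0.06743
At α=0.01: p ≥ α → fail to reject H₀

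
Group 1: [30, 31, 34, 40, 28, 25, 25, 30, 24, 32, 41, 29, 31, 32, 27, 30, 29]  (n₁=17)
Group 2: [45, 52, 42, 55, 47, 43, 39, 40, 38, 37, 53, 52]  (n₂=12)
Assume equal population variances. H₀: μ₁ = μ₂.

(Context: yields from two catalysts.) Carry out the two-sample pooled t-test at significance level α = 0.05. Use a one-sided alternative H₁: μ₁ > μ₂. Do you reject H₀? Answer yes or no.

x̄₁=30.471, s₁=4.638, n₁=17
x̄₂=45.250, s₂=6.412, n₂=12
s_p² = [16·4.638² + 11·6.412²]/27 = 29.4995
SE = √(s_p²·(1/17+1/12)) = 2.0478
t = (30.471−45.250)/2.0478 = -7.2172
df = 27
p-value (one-sided, H₁ greater) = 1.00000
At α=0.05: p ≥ α → fail to reject H₀

reject H₀: no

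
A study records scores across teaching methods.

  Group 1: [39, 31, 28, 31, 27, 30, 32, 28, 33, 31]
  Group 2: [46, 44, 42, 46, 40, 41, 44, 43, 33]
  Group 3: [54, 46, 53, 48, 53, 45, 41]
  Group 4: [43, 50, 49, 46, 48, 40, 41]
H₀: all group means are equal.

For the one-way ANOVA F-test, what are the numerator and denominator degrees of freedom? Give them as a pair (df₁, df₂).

k = 4 groups, N = 33 total
df = (k−1, N−k) = (4−1, 33−4) = (3, 29)

degrees of freedom = [3, 29]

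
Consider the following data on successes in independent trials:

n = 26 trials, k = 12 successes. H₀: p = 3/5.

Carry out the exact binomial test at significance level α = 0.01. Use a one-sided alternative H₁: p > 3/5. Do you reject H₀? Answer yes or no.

reject H₀: no

Exact binomial: n=26, k=12, p₀=3/5=0.6000
P(X≥12) from Σ C(n,i)·p₀^i·(1−p₀)^(n−i)
p-value (one-sided, H₁ greater) = 0.94824
At α=0.01: p ≥ α → fail to reject H₀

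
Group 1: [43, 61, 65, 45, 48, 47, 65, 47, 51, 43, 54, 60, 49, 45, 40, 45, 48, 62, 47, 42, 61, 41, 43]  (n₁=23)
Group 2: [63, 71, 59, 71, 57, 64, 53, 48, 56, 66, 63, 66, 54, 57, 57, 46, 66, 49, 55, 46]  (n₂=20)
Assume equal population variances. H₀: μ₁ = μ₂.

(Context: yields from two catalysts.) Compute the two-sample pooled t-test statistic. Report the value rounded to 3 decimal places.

test statistic = -3.396

x̄₁=50.087, s₁=8.135, n₁=23
x̄₂=58.350, s₂=7.748, n₂=20
s_p² = [22·8.135² + 19·7.748²]/41 = 63.3262
SE = √(s_p²·(1/23+1/20)) = 2.4330
t = (50.087−58.350)/2.4330 = -3.3962
df = 41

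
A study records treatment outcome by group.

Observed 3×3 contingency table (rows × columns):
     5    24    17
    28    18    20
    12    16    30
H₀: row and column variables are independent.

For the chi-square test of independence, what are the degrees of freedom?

degrees of freedom = 4

df = (r−1)(c−1) = (3−1)·(3−1) = 4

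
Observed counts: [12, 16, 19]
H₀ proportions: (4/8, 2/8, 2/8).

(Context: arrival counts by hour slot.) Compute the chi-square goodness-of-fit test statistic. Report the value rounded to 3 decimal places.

n = 47; E_i = n·p_i = [23.50, 11.75, 11.75]
χ² = (12−23.50)²/23.50 + (16−11.75)²/11.75 + (19−11.75)²/11.75 = 11.6383
df = 2

test statistic = 11.638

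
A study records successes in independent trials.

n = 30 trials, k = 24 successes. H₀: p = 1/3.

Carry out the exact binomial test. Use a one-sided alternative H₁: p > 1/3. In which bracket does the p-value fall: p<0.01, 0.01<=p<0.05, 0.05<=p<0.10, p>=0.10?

Exact binomial: n=30, k=24, p₀=1/3=0.3333
P(X≥24) from Σ C(n,i)·p₀^i·(1−p₀)^(n−i)
p-value (one-sided, H₁ greater) = 0.00000
→ bracket: p<0.01

p-value bracket: p<0.01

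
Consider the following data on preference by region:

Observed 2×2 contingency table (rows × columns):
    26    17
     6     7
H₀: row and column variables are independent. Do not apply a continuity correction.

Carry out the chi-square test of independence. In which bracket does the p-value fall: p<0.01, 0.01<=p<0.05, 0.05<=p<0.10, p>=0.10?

p-value bracket: p>=0.10

Row totals [43, 13], col totals [32, 24], n=56
χ² = (26−24.57)²/24.57 + (17−18.43)²/18.43 + (6−7.43)²/7.43 + (7−5.57)²/5.57 = 0.8348
df = 1
p-value (upper-tail) = 0.36088
→ bracket: p>=0.10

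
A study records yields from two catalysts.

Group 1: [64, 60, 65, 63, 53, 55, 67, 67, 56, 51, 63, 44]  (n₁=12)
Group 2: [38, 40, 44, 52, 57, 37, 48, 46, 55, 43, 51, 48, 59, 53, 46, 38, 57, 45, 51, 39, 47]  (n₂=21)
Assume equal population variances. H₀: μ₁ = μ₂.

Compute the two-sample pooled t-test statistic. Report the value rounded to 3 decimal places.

x̄₁=59.000, s₁=7.211, n₁=12
x̄₂=47.333, s₂=6.733, n₂=21
s_p² = [11·7.211² + 20·6.733²]/31 = 47.6989
SE = √(s_p²·(1/12+1/21)) = 2.4993
t = (59.000−47.333)/2.4993 = 4.6681
df = 31

test statistic = 4.668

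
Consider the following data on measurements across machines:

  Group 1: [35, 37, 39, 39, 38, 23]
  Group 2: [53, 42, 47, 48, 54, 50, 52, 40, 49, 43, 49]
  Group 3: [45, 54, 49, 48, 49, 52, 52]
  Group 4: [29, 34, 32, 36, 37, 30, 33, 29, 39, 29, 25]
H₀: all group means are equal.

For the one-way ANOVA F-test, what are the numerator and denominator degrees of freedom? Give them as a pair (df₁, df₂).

k = 4 groups, N = 35 total
df = (k−1, N−k) = (4−1, 35−4) = (3, 31)

degrees of freedom = [3, 31]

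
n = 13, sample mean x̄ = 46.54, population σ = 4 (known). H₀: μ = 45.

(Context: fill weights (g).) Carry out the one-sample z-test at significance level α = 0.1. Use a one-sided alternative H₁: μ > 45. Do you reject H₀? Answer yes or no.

reject H₀: yes

SE = σ/√n = 4/√13 = 1.1094
z = (x̄−μ₀)/SE = (46.54−45)/1.1094 = 1.3881
p-value (one-sided, H₁ greater) = 0.08255
At α=0.1: p < α → reject H₀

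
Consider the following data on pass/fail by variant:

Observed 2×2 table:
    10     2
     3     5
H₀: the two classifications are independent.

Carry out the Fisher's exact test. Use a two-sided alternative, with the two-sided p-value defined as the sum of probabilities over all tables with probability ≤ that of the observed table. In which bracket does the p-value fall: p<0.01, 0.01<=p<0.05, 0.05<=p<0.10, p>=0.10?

Margins: r₁=12, r₂=8, c₁=13, c₂=7, n=20
p_obs = C(12,10)·C(8,3)/C(20,13); sum pmf over tables with pmf ≤ p_obs
p-value (two-sided) = 0.06233
→ bracket: 0.05<=p<0.10

p-value bracket: 0.05<=p<0.10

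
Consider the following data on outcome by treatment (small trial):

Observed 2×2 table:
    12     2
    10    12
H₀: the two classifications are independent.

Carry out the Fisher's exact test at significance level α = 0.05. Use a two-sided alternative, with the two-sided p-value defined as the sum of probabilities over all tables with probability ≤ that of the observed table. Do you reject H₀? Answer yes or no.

reject H₀: yes

Margins: r₁=14, r₂=22, c₁=22, c₂=14, n=36
p_obs = C(14,12)·C(22,10)/C(36,22); sum pmf over tables with pmf ≤ p_obs
p-value (two-sided) = 0.03339
At α=0.05: p < α → reject H₀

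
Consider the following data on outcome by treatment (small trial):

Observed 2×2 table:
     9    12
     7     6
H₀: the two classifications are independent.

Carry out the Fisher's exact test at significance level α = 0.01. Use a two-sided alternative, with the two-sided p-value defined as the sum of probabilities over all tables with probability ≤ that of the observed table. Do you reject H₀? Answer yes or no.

reject H₀: no

Margins: r₁=21, r₂=13, c₁=16, c₂=18, n=34
p_obs = C(21,9)·C(13,7)/C(34,16); sum pmf over tables with pmf ≤ p_obs
p-value (two-sided) = 0.72538
At α=0.01: p ≥ α → fail to reject H₀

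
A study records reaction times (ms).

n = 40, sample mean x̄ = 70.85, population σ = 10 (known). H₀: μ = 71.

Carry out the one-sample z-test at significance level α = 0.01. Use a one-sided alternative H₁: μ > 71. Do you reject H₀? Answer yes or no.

reject H₀: no

SE = σ/√n = 10/√40 = 1.5811
z = (x̄−μ₀)/SE = (70.85−71)/1.5811 = -0.0949
p-value (one-sided, H₁ greater) = 0.53779
At α=0.01: p ≥ α → fail to reject H₀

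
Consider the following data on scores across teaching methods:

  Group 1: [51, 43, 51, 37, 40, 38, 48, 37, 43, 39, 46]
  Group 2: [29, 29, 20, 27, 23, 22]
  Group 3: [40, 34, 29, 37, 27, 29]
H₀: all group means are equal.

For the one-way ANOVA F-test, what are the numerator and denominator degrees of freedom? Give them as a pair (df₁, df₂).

degrees of freedom = [2, 20]

k = 3 groups, N = 23 total
df = (k−1, N−k) = (3−1, 23−3) = (2, 20)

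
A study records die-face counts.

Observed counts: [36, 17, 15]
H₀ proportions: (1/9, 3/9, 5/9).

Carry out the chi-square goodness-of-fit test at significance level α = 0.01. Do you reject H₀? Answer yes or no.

n = 68; E_i = n·p_i = [7.56, 22.67, 37.78]
χ² = (36−7.56)²/7.56 + (17−22.67)²/22.67 + (15−37.78)²/37.78 = 122.2353
df = 2
p-value (upper-tail) = 0.00000
At α=0.01: p < α → reject H₀

reject H₀: yes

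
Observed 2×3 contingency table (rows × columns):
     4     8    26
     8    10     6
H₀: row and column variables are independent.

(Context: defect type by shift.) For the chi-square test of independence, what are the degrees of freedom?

df = (r−1)(c−1) = (2−1)·(3−1) = 2

degrees of freedom = 2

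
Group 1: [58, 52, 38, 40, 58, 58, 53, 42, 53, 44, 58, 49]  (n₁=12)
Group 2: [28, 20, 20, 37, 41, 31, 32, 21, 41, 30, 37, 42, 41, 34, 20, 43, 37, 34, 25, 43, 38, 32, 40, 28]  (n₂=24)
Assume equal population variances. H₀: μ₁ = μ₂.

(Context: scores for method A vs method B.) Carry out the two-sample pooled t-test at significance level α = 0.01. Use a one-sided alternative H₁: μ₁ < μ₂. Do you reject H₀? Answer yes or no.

reject H₀: no

x̄₁=50.250, s₁=7.521, n₁=12
x̄₂=33.125, s₂=7.736, n₂=24
s_p² = [11·7.521² + 23·7.736²]/34 = 58.7904
SE = √(s_p²·(1/12+1/24)) = 2.7109
t = (50.250−33.125)/2.7109 = 6.3172
df = 34
p-value (one-sided, H₁ less) = 1.00000
At α=0.01: p ≥ α → fail to reject H₀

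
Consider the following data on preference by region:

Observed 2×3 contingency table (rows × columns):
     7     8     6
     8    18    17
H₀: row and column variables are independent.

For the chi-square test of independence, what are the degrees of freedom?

df = (r−1)(c−1) = (2−1)·(3−1) = 2

degrees of freedom = 2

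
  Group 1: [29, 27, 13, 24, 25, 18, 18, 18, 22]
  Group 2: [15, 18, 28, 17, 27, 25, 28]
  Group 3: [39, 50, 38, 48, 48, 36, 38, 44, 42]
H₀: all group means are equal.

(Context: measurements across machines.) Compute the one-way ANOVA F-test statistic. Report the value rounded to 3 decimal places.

test statistic = 43.102

Group means [21.56, 22.57, 42.56], grand mean 29.400
SSB = Σnᵢ(x̄ᵢ−x̄)² = 2437.841; SSW = ΣΣ(x−x̄ᵢ)² = 622.159
MSB = 2437.841/2 = 1218.9206; MSW = 622.159/22 = 28.2799
F = MSB/MSW = 43.1019
df = (2, 22)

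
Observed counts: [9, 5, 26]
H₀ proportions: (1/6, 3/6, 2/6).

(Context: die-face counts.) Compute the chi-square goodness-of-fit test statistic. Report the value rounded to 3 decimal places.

n = 40; E_i = n·p_i = [6.67, 20.00, 13.33]
χ² = (9−6.67)²/6.67 + (5−20.00)²/20.00 + (26−13.33)²/13.33 = 24.1000
df = 2

test statistic = 24.100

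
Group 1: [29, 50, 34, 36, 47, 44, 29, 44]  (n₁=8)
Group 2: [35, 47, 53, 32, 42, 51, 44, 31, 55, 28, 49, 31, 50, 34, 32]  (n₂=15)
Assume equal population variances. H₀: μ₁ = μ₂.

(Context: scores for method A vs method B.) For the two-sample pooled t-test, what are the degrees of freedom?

degrees of freedom = 21

df = n₁ + n₂ − 2 = 8 + 15 − 2 = 21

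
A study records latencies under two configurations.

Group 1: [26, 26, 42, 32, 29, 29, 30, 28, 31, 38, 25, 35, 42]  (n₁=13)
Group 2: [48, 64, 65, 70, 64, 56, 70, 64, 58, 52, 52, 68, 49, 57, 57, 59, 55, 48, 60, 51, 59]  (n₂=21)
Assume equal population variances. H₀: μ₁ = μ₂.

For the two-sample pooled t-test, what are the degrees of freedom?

df = n₁ + n₂ − 2 = 13 + 21 − 2 = 32

degrees of freedom = 32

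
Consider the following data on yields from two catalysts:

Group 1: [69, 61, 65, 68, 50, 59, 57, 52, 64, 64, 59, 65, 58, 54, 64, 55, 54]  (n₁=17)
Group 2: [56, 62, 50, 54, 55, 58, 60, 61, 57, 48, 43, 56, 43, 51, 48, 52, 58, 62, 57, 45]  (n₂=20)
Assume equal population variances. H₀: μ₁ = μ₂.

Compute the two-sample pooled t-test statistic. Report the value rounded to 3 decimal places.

test statistic = 3.129

x̄₁=59.882, s₁=5.700, n₁=17
x̄₂=53.800, s₂=6.049, n₂=20
s_p² = [16·5.700² + 19·6.049²]/35 = 34.7133
SE = √(s_p²·(1/17+1/20)) = 1.9436
t = (59.882−53.800)/1.9436 = 3.1294
df = 35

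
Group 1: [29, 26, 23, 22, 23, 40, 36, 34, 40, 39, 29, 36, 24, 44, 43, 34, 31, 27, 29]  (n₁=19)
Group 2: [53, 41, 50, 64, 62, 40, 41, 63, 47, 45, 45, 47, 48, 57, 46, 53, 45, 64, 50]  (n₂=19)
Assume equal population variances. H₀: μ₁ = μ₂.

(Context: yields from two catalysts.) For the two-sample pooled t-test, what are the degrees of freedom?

degrees of freedom = 36

df = n₁ + n₂ − 2 = 19 + 19 − 2 = 36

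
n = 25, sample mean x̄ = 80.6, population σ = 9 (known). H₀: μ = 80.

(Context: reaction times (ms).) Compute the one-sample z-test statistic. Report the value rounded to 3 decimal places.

test statistic = 0.333

SE = σ/√n = 9/√25 = 1.8000
z = (x̄−μ₀)/SE = (80.6−80)/1.8000 = 0.3333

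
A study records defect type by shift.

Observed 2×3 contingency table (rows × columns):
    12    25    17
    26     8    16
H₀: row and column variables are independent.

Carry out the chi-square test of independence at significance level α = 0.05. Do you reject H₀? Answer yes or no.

Row totals [54, 50], col totals [38, 33, 33], n=104
χ² = (12−19.73)²/19.73 + (25−17.13)²/17.13 + (17−17.13)²/17.13 + (26−18.27)²/18.27 + (8−15.87)²/15.87 + (16−15.87)²/15.87 = 13.8124
df = 2
p-value (upper-tail) = 0.00100
At α=0.05: p < α → reject H₀

reject H₀: yes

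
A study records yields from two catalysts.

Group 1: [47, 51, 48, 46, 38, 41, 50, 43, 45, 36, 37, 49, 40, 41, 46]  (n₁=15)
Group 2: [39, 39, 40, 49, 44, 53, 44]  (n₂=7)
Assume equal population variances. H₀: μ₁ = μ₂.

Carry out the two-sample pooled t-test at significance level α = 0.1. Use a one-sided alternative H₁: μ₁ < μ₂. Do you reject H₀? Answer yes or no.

x̄₁=43.867, s₁=4.838, n₁=15
x̄₂=44.000, s₂=5.354, n₂=7
s_p² = [14·4.838² + 6·5.354²]/20 = 24.9867
SE = √(s_p²·(1/15+1/7)) = 2.2881
t = (43.867−44.000)/2.2881 = -0.0583
df = 20
p-value (one-sided, H₁ less) = 0.47705
At α=0.1: p ≥ α → fail to reject H₀

reject H₀: no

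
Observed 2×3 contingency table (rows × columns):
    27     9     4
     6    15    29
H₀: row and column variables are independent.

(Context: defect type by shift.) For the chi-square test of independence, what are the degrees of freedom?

degrees of freedom = 2

df = (r−1)(c−1) = (2−1)·(3−1) = 2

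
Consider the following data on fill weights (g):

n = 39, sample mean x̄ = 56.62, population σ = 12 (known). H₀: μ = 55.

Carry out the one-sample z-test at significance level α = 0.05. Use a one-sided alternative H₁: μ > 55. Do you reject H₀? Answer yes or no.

SE = σ/√n = 12/√39 = 1.9215
z = (x̄−μ₀)/SE = (56.62−55)/1.9215 = 0.8431
p-value (one-sided, H₁ greater) = 0.19959
At α=0.05: p ≥ α → fail to reject H₀

reject H₀: no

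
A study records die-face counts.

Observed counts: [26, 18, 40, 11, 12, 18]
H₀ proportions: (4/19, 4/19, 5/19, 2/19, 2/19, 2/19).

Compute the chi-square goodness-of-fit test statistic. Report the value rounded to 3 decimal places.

n = 125; E_i = n·p_i = [26.32, 26.32, 32.89, 13.16, 13.16, 13.16]
χ² = (26−26.32)²/26.32 + (18−26.32)²/26.32 + (40−32.89)²/32.89 + (11−13.16)²/13.16 + (12−13.16)²/13.16 + (18−13.16)²/13.16 = 6.4040
df = 5

test statistic = 6.404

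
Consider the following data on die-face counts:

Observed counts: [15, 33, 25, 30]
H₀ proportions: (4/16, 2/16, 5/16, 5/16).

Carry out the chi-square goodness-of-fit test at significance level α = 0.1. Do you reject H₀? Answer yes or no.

reject H₀: yes

n = 103; E_i = n·p_i = [25.75, 12.88, 32.19, 32.19]
χ² = (15−25.75)²/25.75 + (33−12.88)²/12.88 + (25−32.19)²/32.19 + (30−32.19)²/32.19 = 37.6990
df = 3
p-value (upper-tail) = 0.00000
At α=0.1: p < α → reject H₀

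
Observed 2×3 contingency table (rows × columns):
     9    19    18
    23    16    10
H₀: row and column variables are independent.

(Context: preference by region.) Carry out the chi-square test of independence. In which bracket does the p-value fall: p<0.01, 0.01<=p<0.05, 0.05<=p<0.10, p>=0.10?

p-value bracket: 0.01<=p<0.05

Row totals [46, 49], col totals [32, 35, 28], n=95
χ² = (9−15.49)²/15.49 + (19−16.95)²/16.95 + (18−13.56)²/13.56 + (23−16.51)²/16.51 + (16−18.05)²/18.05 + (10−14.44)²/14.44 = 8.5817
df = 2
p-value (upper-tail) = 0.01369
→ bracket: 0.01<=p<0.05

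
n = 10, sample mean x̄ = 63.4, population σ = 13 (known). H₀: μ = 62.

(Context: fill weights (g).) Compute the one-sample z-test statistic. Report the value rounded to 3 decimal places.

SE = σ/√n = 13/√10 = 4.1110
z = (x̄−μ₀)/SE = (63.4−62)/4.1110 = 0.3406

test statistic = 0.341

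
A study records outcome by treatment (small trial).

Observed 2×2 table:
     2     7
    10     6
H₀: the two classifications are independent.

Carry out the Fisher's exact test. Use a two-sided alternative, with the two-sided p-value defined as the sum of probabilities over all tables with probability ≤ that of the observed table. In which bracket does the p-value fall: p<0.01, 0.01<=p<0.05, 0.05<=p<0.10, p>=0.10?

Margins: r₁=9, r₂=16, c₁=12, c₂=13, n=25
p_obs = C(9,2)·C(16,10)/C(25,12); sum pmf over tables with pmf ≤ p_obs
p-value (two-sided) = 0.09684
→ bracket: 0.05<=p<0.10

p-value bracket: 0.05<=p<0.10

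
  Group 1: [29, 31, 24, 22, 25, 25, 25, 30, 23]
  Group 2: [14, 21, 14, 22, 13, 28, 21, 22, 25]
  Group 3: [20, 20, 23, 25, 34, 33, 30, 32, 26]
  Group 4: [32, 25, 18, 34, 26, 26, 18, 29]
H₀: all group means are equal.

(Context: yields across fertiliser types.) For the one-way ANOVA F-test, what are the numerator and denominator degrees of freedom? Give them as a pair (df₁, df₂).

degrees of freedom = [3, 31]

k = 4 groups, N = 35 total
df = (k−1, N−k) = (4−1, 35−4) = (3, 31)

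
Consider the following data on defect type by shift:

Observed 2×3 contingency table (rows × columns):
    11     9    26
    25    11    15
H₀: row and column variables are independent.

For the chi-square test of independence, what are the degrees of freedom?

degrees of freedom = 2

df = (r−1)(c−1) = (2−1)·(3−1) = 2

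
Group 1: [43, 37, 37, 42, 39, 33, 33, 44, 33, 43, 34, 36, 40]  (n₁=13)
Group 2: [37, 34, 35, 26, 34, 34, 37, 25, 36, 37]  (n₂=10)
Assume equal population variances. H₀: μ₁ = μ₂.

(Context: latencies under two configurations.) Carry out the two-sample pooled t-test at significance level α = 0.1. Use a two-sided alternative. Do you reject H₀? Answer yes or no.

x̄₁=38.000, s₁=4.123, n₁=13
x̄₂=33.500, s₂=4.403, n₂=10
s_p² = [12·4.123² + 9·4.403²]/21 = 18.0238
SE = √(s_p²·(1/13+1/10)) = 1.7857
t = (38.000−33.500)/1.7857 = 2.5200
df = 21
p-value (two-sided) = 0.01990
At α=0.1: p < α → reject H₀

reject H₀: yes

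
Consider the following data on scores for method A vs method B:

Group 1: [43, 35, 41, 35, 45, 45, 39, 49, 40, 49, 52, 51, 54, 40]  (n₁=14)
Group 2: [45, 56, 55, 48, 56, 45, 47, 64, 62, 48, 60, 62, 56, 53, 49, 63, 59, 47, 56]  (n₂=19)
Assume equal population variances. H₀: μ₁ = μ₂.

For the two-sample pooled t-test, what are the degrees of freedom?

df = n₁ + n₂ − 2 = 14 + 19 − 2 = 31

degrees of freedom = 31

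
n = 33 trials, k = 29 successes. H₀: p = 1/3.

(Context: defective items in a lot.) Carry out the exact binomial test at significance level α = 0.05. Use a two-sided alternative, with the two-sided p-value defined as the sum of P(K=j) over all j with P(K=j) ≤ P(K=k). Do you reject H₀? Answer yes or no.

Exact binomial: n=33, k=29, p₀=1/3=0.3333
P(X=j) = C(n,j)·p₀^j·(1−p₀)^(n−j); p = Σ P(X=j) over j with P(X=j) ≤ P(X=29)
p-value (two-sided) = 0.00000
At α=0.05: p < α → reject H₀

reject H₀: yes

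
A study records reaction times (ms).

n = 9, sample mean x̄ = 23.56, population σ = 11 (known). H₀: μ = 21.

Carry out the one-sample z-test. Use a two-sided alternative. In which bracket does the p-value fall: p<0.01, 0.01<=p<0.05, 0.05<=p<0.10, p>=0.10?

SE = σ/√n = 11/√9 = 3.6667
z = (x̄−μ₀)/SE = (23.56−21)/3.6667 = 0.6982
p-value (two-sided) = 0.48506
→ bracket: p>=0.10

p-value bracket: p>=0.10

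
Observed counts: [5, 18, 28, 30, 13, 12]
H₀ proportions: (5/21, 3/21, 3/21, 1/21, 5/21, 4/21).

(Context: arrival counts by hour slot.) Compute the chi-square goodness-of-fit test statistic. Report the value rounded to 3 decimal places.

n = 106; E_i = n·p_i = [25.24, 15.14, 15.14, 5.05, 25.24, 20.19]
χ² = (5−25.24)²/25.24 + (18−15.14)²/15.14 + (28−15.14)²/15.14 + (30−5.05)²/5.05 + (13−25.24)²/25.24 + (12−20.19)²/20.19 = 160.2906
df = 5

test statistic = 160.291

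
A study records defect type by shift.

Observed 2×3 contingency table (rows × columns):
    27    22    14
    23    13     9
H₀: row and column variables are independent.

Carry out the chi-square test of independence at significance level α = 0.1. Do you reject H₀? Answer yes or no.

Row totals [63, 45], col totals [50, 35, 23], n=108
χ² = (27−29.17)²/29.17 + (22−20.42)²/20.42 + (14−13.42)²/13.42 + (23−20.83)²/20.83 + (13−14.58)²/14.58 + (9−9.58)²/9.58 = 0.7418
df = 2
p-value (upper-tail) = 0.69010
At α=0.1: p ≥ α → fail to reject H₀

reject H₀: no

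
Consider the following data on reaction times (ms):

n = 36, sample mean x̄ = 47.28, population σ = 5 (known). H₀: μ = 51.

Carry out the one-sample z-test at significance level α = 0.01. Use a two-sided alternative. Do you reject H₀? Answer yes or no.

reject H₀: yes

SE = σ/√n = 5/√36 = 0.8333
z = (x̄−μ₀)/SE = (47.28−51)/0.8333 = -4.4640
p-value (two-sided) = 0.00001
At α=0.01: p < α → reject H₀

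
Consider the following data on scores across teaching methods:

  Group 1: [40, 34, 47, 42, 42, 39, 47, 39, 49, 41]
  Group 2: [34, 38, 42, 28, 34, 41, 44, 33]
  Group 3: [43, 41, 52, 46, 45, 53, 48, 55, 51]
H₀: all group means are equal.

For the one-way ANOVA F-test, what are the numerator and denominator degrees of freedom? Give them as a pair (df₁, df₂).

k = 3 groups, N = 27 total
df = (k−1, N−k) = (3−1, 27−3) = (2, 24)

degrees of freedom = [2, 24]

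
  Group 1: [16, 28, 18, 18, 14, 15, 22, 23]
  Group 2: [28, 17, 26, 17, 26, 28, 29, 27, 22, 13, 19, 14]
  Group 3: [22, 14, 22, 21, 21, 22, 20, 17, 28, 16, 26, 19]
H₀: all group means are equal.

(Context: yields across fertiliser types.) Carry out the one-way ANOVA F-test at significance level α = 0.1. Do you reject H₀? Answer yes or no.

reject H₀: no

Group means [19.25, 22.17, 20.67], grand mean 20.875
SSB = Σnᵢ(x̄ᵢ−x̄)² = 41.667; SSW = ΣΣ(x−x̄ᵢ)² = 709.833
MSB = 41.667/2 = 20.8333; MSW = 709.833/29 = 24.4770
F = MSB/MSW = 0.8511
df = (2, 29)
p-value (upper-tail) = 0.43732
At α=0.1: p ≥ α → fail to reject H₀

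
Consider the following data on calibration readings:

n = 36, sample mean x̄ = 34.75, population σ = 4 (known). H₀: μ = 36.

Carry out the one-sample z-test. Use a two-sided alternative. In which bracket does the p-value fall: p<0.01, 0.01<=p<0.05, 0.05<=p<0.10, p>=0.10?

p-value bracket: 0.05<=p<0.10

SE = σ/√n = 4/√36 = 0.6667
z = (x̄−μ₀)/SE = (34.75−36)/0.6667 = -1.8750
p-value (two-sided) = 0.06079
→ bracket: 0.05<=p<0.10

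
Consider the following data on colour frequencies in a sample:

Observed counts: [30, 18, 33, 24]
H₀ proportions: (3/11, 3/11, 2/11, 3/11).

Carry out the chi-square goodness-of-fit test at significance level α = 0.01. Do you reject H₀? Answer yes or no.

reject H₀: yes

n = 105; E_i = n·p_i = [28.64, 28.64, 19.09, 28.64]
χ² = (30−28.64)²/28.64 + (18−28.64)²/28.64 + (33−19.09)²/19.09 + (24−28.64)²/28.64 = 14.9000
df = 3
p-value (upper-tail) = 0.00190
At α=0.01: p < α → reject H₀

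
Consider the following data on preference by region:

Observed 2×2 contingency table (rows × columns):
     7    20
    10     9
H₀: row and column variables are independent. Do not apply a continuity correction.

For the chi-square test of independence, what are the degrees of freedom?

df = (r−1)(c−1) = (2−1)·(2−1) = 1

degrees of freedom = 1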